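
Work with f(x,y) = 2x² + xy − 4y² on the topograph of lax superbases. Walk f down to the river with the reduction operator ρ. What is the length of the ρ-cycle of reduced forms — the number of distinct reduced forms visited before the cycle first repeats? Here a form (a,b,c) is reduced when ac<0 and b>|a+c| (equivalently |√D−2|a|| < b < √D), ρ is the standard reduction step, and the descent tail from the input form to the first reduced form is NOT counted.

D = 33, ⌊√D⌋ = 5
descent: ρ → (-4,-1,2)
descent: ρ → (2,5,-1)  [lands on river]
river: ρ → (-1,5,2)
river: ρ → (2,3,-3)
river: ρ → (-3,3,2)
ρ-cycle length = 4 (tail of 2 descent steps not counted)

4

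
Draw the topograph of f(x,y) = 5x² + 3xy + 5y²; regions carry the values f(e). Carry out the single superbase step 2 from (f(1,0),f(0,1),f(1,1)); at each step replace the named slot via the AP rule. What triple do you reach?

start (5,5,13) = (f(1,0),f(0,1),f(1,1))
replace slot 2: 2·(5+13) − 5 = 31 → (5,31,13)

5,31,13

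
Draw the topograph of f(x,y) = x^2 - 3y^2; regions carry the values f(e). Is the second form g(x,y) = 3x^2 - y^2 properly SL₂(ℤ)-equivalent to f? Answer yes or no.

D₁ = 12, D₂ = 12
river cycle of f (length 2): (1, 2, -2), (-2, 2, 1)
river cycle of g (length 2): (-1, 2, 2), (2, 2, -1)
cycles differ ⇒ inequivalent

no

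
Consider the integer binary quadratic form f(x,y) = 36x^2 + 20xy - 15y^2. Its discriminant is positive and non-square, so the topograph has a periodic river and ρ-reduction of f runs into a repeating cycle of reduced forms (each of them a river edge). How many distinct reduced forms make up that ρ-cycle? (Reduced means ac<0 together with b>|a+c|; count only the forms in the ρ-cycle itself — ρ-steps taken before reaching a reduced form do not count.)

D = 2560, ⌊√D⌋ = 50
descent: ρ → (-15,40,16)  [lands on river]
river: ρ → (16,24,-31)
river: ρ → (-31,38,9)
river: ρ → (9,34,-39)
river: ρ → (-39,44,4)
river: ρ → (4,44,-39)
river: ρ → (-39,34,9)
river: ρ → (9,38,-31)
river: ρ → (-31,24,16)
river: ρ → (16,40,-15)
river: ρ → (-15,50,1)
river: ρ → (1,50,-15)
ρ-cycle length = 12 (tail of 1 descent step not counted)

12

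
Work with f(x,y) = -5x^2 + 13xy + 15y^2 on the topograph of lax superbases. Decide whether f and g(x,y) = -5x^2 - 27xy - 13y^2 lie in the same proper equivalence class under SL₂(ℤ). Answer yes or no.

D₁ = 469, D₂ = 469
river cycle of f (length 4): (15, 17, -3), (-3, 19, 9), (9, 17, -5), (-5, 13, 15)
river cycle of g (length 4): (9, 17, -5), (-5, 13, 15), (15, 17, -3), (-3, 19, 9)
cycles coincide ⇒ equivalent

yes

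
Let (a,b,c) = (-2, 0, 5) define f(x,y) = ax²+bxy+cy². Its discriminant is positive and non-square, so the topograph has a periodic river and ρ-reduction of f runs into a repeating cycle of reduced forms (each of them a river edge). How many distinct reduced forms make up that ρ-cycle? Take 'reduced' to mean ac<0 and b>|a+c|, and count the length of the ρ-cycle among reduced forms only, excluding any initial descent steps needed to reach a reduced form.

D = 40, ⌊√D⌋ = 6
descent: ρ → (5,0,-2)
descent: ρ → (-2,4,3)  [lands on river]
river: ρ → (3,2,-3)
river: ρ → (-3,4,2)
river: ρ → (2,4,-3)
river: ρ → (-3,2,3)
river: ρ → (3,4,-2)
ρ-cycle length = 6 (tail of 2 descent steps not counted)

6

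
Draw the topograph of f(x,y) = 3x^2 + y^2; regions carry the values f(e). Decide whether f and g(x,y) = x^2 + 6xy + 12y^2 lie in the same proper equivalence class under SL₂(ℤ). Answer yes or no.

D₁ = -12, D₂ = -12
f: flip: (3,0,1)→(1,0,3)
f: reduced (well bottom): (1,0,3) with a≤c, −a<b≤a
g: translate: b→0 (≡6 mod 2), so (1,6,12)→(1,0,3)
g: reduced (well bottom): (1,0,3) with a≤c, −a<b≤a
reduced forms (1, 0, 3) vs (1, 0, 3) ⇒ equivalent

yes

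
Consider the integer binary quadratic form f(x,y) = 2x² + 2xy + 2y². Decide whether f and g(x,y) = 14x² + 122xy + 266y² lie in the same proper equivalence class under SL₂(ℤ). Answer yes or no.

D₁ = -12, D₂ = -12
f: reduced (well bottom): (2,2,2) with a≤c, −a<b≤a
g: translate: b→10 (≡122 mod 28), so (14,122,266)→(14,10,2)
g: flip: (14,10,2)→(2,-10,14)
g: translate: b→2 (≡-10 mod 4), so (2,-10,14)→(2,2,2)
g: reduced (well bottom): (2,2,2) with a≤c, −a<b≤a
reduced forms (2, 2, 2) vs (2, 2, 2) ⇒ equivalent

yes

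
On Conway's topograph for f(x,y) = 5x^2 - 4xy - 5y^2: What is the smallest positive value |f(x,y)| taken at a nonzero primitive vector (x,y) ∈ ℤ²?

descent: ρ → (-5,4,5)  [lands on river]
river: ρ → (5,6,-4)
river: ρ → (-4,10,1)
river: ρ → (1,10,-4)
river: ρ → (-4,6,5)
river: ρ → (5,4,-5)
river: ρ → (-5,6,4)
river: ρ → (4,10,-1)
river: ρ → (-1,10,4)
river: ρ → (4,6,-5)
closes: descent 1, river 10
min |a| on river = 1

1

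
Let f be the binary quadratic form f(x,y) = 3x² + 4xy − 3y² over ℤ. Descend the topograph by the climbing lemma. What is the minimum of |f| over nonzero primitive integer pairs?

river: ρ → (-3,2,4)
river: ρ → (4,6,-1)
river: ρ → (-1,6,4)
river: ρ → (4,2,-3)
river: ρ → (-3,4,3)
river: ρ → (3,2,-4)
river: ρ → (-4,6,1)
river: ρ → (1,6,-4)
river: ρ → (-4,2,3)
river: ρ → (3,4,-3)
closes: descent 0, river 10
min |a| on river = 1

1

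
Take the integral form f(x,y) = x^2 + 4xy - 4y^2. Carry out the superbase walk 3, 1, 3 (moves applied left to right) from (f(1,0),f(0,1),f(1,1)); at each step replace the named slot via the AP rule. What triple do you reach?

start (1,-4,1) = (f(1,0),f(0,1),f(1,1))
replace slot 3: 2·(1+(-4)) − 1 = -7 → (1,-4,-7)
replace slot 1: 2·((-4)+(-7)) − 1 = -23 → (-23,-4,-7)
replace slot 3: 2·((-23)+(-4)) − (-7) = -47 → (-23,-4,-47)

-23,-4,-47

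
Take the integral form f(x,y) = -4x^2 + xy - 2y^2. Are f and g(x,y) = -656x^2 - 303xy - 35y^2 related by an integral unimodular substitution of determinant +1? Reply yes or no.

D₁ = -31, D₂ = -31
f is negative-definite; reduce −f:
−f: flip: (4,-1,2)→(2,1,4)
−f: reduced (well bottom): (2,1,4) with a≤c, −a<b≤a
flip sign back: reduced form of f is (-2,-1,-4)
g is negative-definite; reduce −g:
−g: flip: (656,303,35)→(35,-303,656)
−g: translate: b→-23 (≡-303 mod 70), so (35,-303,656)→(35,-23,4)
−g: flip: (35,-23,4)→(4,23,35)
−g: translate: b→-1 (≡23 mod 8), so (4,23,35)→(4,-1,2)
−g: flip: (4,-1,2)→(2,1,4)
−g: reduced (well bottom): (2,1,4) with a≤c, −a<b≤a
flip sign back: reduced form of g is (-2,-1,-4)
reduced forms (-2, -1, -4) vs (-2, -1, -4) ⇒ equivalent

yes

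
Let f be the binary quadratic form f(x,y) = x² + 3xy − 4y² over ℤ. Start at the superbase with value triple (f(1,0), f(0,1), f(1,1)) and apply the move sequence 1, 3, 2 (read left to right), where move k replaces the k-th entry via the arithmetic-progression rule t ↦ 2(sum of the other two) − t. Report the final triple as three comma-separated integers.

start (1,-4,0) = (f(1,0),f(0,1),f(1,1))
replace slot 1: 2·((-4)+0) − 1 = -9 → (-9,-4,0)
replace slot 3: 2·((-9)+(-4)) − 0 = -26 → (-9,-4,-26)
replace slot 2: 2·((-9)+(-26)) − (-4) = -66 → (-9,-66,-26)

-9,-66,-26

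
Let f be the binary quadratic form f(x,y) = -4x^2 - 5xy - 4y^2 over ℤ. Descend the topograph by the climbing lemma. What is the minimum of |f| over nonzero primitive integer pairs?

translate: b→-3 (≡5 mod 8), so (4,5,4)→(4,-3,3)
flip: (4,-3,3)→(3,3,4)
reduced (well bottom): (3,3,4) with a≤c, −a<b≤a
well minimum |f| = |-3| = 3 (negative-definite)

3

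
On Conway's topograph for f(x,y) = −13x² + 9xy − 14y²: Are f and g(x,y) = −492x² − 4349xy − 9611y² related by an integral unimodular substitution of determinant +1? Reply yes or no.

D₁ = -647, D₂ = -647
f is negative-definite; reduce −f:
−f: reduced (well bottom): (13,-9,14) with a≤c, −a<b≤a
flip sign back: reduced form of f is (-13,9,-14)
g is negative-definite; reduce −g:
−g: translate: b→413 (≡4349 mod 984), so (492,4349,9611)→(492,413,87)
−g: flip: (492,413,87)→(87,-413,492)
−g: translate: b→-65 (≡-413 mod 174), so (87,-413,492)→(87,-65,14)
−g: flip: (87,-65,14)→(14,65,87)
−g: translate: b→9 (≡65 mod 28), so (14,65,87)→(14,9,13)
−g: flip: (14,9,13)→(13,-9,14)
−g: reduced (well bottom): (13,-9,14) with a≤c, −a<b≤a
flip sign back: reduced form of g is (-13,9,-14)
reduced forms (-13, 9, -14) vs (-13, 9, -14) ⇒ equivalent

yes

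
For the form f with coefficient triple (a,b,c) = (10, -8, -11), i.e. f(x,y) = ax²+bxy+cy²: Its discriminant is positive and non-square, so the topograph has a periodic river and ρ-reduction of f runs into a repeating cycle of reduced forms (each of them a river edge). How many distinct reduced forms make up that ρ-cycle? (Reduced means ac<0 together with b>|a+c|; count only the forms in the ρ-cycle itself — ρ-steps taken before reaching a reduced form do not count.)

D = 504, ⌊√D⌋ = 22
descent: ρ → (-11,8,10)  [lands on river]
river: ρ → (10,12,-9)
river: ρ → (-9,6,13)
river: ρ → (13,20,-2)
river: ρ → (-2,20,13)
river: ρ → (13,6,-9)
river: ρ → (-9,12,10)
river: ρ → (10,8,-11)
river: ρ → (-11,14,7)
river: ρ → (7,14,-11)
ρ-cycle length = 10 (tail of 1 descent step not counted)

10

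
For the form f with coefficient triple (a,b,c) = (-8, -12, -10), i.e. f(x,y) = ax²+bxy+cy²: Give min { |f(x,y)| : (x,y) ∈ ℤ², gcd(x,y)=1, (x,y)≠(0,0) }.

translate: b→-4 (≡12 mod 16), so (8,12,10)→(8,-4,6)
flip: (8,-4,6)→(6,4,8)
reduced (well bottom): (6,4,8) with a≤c, −a<b≤a
well minimum |f| = |-6| = 6 (negative-definite)

6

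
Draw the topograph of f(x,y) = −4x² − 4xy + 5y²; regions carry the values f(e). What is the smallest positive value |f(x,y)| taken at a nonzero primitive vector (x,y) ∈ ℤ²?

descent: ρ → (5,4,-4)  [lands on river]
river: ρ → (-4,4,5)
river: ρ → (5,6,-3)
river: ρ → (-3,6,5)
closes: descent 1, river 4
min |a| on river = 3

3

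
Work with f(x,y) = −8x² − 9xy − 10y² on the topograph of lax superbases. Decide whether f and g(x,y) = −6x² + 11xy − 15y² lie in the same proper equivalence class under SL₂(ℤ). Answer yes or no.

D₁ = -239, D₂ = -239
f is negative-definite; reduce −f:
−f: translate: b→-7 (≡9 mod 16), so (8,9,10)→(8,-7,9)
−f: reduced (well bottom): (8,-7,9) with a≤c, −a<b≤a
flip sign back: reduced form of f is (-8,7,-9)
g is negative-definite; reduce −g:
−g: translate: b→1 (≡-11 mod 12), so (6,-11,15)→(6,1,10)
−g: reduced (well bottom): (6,1,10) with a≤c, −a<b≤a
flip sign back: reduced form of g is (-6,-1,-10)
reduced forms (-8, 7, -9) vs (-6, -1, -10) ⇒ inequivalent

no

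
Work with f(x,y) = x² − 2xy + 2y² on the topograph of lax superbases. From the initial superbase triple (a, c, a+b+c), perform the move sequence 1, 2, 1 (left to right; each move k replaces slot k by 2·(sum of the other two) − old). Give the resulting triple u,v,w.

start (1,2,1) = (f(1,0),f(0,1),f(1,1))
replace slot 1: 2·(2+1) − 1 = 5 → (5,2,1)
replace slot 2: 2·(5+1) − 2 = 10 → (5,10,1)
replace slot 1: 2·(10+1) − 5 = 17 → (17,10,1)

17,10,1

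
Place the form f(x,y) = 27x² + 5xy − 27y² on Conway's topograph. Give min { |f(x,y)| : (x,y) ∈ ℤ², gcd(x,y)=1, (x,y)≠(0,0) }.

river: ρ → (-27,49,5)
river: ρ → (5,51,-17)
river: ρ → (-17,51,5)
river: ρ → (5,49,-27)
river: ρ → (-27,5,27)
river: ρ → (27,49,-5)
river: ρ → (-5,51,17)
river: ρ → (17,51,-5)
river: ρ → (-5,49,27)
river: ρ → (27,5,-27)
closes: descent 0, river 10
min |a| on river = 5

5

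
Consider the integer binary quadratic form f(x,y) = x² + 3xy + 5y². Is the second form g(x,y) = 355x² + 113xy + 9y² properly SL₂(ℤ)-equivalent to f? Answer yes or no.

D₁ = -11, D₂ = -11
f: translate: b→1 (≡3 mod 2), so (1,3,5)→(1,1,3)
f: reduced (well bottom): (1,1,3) with a≤c, −a<b≤a
g: flip: (355,113,9)→(9,-113,355)
g: translate: b→-5 (≡-113 mod 18), so (9,-113,355)→(9,-5,1)
g: flip: (9,-5,1)→(1,5,9)
g: translate: b→1 (≡5 mod 2), so (1,5,9)→(1,1,3)
g: reduced (well bottom): (1,1,3) with a≤c, −a<b≤a
reduced forms (1, 1, 3) vs (1, 1, 3) ⇒ equivalent

yes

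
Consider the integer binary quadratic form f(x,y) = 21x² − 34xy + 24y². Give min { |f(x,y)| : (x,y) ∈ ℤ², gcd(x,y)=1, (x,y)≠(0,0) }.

translate: b→8 (≡-34 mod 42), so (21,-34,24)→(21,8,11)
flip: (21,8,11)→(11,-8,21)
reduced (well bottom): (11,-8,21) with a≤c, −a<b≤a
well minimum = a = 11

11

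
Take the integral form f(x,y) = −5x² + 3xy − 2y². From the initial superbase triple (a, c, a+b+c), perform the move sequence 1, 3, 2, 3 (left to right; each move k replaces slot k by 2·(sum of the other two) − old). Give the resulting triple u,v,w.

start (-5,-2,-4) = (f(1,0),f(0,1),f(1,1))
replace slot 1: 2·((-2)+(-4)) − (-5) = -7 → (-7,-2,-4)
replace slot 3: 2·((-7)+(-2)) − (-4) = -14 → (-7,-2,-14)
replace slot 2: 2·((-7)+(-14)) − (-2) = -40 → (-7,-40,-14)
replace slot 3: 2·((-7)+(-40)) − (-14) = -80 → (-7,-40,-80)

-7,-40,-80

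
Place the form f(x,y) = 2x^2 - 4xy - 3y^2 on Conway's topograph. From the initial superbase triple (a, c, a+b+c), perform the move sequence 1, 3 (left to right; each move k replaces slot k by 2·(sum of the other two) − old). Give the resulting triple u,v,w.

start (2,-3,-5) = (f(1,0),f(0,1),f(1,1))
replace slot 1: 2·((-3)+(-5)) − 2 = -18 → (-18,-3,-5)
replace slot 3: 2·((-18)+(-3)) − (-5) = -37 → (-18,-3,-37)

-18,-3,-37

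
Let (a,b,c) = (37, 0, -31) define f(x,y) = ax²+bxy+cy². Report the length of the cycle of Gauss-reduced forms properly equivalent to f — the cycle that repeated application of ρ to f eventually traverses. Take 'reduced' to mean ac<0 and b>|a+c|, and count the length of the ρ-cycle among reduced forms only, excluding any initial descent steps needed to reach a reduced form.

D = 4588, ⌊√D⌋ = 67
descent: ρ → (-31,62,6)  [lands on river]
river: ρ → (6,58,-51)
river: ρ → (-51,44,13)
river: ρ → (13,60,-19)
river: ρ → (-19,54,22)
river: ρ → (22,34,-39)
river: ρ → (-39,44,17)
river: ρ → (17,58,-18)
river: ρ → (-18,50,29)
river: ρ → (29,66,-2)
river: ρ → (-2,66,29)
river: ρ → (29,50,-18)
river: ρ → (-18,58,17)
river: ρ → (17,44,-39)
river: ρ → (-39,34,22)
river: ρ → (22,54,-19)
river: ρ → (-19,60,13)
river: ρ → (13,44,-51)
river: ρ → (-51,58,6)
river: ρ → (6,62,-31)
ρ-cycle length = 20 (tail of 1 descent step not counted)

20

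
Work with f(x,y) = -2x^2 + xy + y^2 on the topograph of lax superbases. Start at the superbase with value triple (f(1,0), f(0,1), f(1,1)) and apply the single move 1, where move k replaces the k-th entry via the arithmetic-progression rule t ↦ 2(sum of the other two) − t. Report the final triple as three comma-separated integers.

start (-2,1,0) = (f(1,0),f(0,1),f(1,1))
replace slot 1: 2·(1+0) − (-2) = 4 → (4,1,0)

4,1,0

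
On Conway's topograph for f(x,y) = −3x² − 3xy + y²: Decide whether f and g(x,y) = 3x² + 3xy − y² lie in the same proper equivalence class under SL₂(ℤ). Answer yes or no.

D₁ = 21, D₂ = 21
river cycle of f (length 2): (1, 3, -3), (-3, 3, 1)
river cycle of g (length 2): (-1, 3, 3), (3, 3, -1)
cycles differ ⇒ inequivalent

no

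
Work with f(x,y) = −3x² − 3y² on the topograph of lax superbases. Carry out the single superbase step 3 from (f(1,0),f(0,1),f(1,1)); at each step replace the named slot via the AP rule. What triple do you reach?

start (-3,-3,-6) = (f(1,0),f(0,1),f(1,1))
replace slot 3: 2·((-3)+(-3)) − (-6) = -6 → (-3,-3,-6)

-3,-3,-6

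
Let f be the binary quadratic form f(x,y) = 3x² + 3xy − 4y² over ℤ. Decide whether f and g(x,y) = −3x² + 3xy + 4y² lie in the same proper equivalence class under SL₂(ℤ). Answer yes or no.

D₁ = 57, D₂ = 57
river cycle of f (length 6): (-4, 5, 2), (2, 7, -1), (-1, 7, 2), (2, 5, -4), (-4, 3, 3), (3, 3, -4)
river cycle of g (length 6): (4, 5, -2), (-2, 7, 1), (1, 7, -2), (-2, 5, 4), (4, 3, -3), (-3, 3, 4)
cycles differ ⇒ inequivalent

no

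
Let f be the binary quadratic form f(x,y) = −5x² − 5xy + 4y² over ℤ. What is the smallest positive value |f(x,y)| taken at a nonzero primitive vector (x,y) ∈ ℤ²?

descent: ρ → (4,5,-5)  [lands on river]
river: ρ → (-5,5,4)
river: ρ → (4,3,-6)
river: ρ → (-6,9,1)
river: ρ → (1,9,-6)
river: ρ → (-6,3,4)
closes: descent 1, river 6
min |a| on river = 1

1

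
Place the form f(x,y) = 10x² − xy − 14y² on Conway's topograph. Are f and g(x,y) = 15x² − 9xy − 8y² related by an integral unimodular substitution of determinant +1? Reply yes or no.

D₁ = 561, D₂ = 561
river cycle of f (length 16): (10, 19, -5), (-5, 21, 6), (6, 15, -14), (-14, 13, 7), (7, 15, -12), (-12, 9, 10), (10, 11, -11), (-11, 11, 10), (10, 9, -12), (-12, 15, 7), … (6 more)
river cycle of g (length 10): (-8, 9, 15), (15, 21, -2), (-2, 23, 4), (4, 17, -17), (-17, 17, 4), (4, 23, -2), (-2, 21, 15), (15, 9, -8), (-8, 23, 1), (1, 23, -8)
cycles differ ⇒ inequivalent

no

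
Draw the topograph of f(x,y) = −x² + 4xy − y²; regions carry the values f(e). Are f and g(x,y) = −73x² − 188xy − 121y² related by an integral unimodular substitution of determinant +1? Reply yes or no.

D₁ = 12, D₂ = 12
river cycle of f (length 2): (-1, 2, 2), (2, 2, -1)
river cycle of g (length 2): (-1, 2, 2), (2, 2, -1)
cycles coincide ⇒ equivalent

yes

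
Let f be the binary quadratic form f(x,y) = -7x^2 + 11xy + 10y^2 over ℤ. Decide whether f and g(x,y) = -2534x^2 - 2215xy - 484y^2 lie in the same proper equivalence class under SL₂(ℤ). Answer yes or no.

D₁ = 401, D₂ = 401
river cycle of f (length 10): (10, 9, -8), (-8, 7, 11), (11, 15, -4), (-4, 17, 7), (7, 11, -10), (-10, 9, 8), (8, 7, -11), (-11, 15, 4), (4, 17, -7), (-7, 11, 10)
river cycle of g (length 10): (-7, 11, 10), (10, 9, -8), (-8, 7, 11), (11, 15, -4), (-4, 17, 7), (7, 11, -10), (-10, 9, 8), (8, 7, -11), (-11, 15, 4), (4, 17, -7)
cycles coincide ⇒ equivalent

yes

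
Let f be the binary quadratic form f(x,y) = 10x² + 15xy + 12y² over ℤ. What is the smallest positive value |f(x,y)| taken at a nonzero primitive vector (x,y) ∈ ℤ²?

translate: b→-5 (≡15 mod 20), so (10,15,12)→(10,-5,7)
flip: (10,-5,7)→(7,5,10)
reduced (well bottom): (7,5,10) with a≤c, −a<b≤a
well minimum = a = 7

7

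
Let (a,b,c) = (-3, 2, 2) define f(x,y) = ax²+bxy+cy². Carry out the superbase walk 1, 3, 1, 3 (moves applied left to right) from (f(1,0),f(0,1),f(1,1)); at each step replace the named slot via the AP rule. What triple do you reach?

start (-3,2,1) = (f(1,0),f(0,1),f(1,1))
replace slot 1: 2·(2+1) − (-3) = 9 → (9,2,1)
replace slot 3: 2·(9+2) − 1 = 21 → (9,2,21)
replace slot 1: 2·(2+21) − 9 = 37 → (37,2,21)
replace slot 3: 2·(37+2) − 21 = 57 → (37,2,57)

37,2,57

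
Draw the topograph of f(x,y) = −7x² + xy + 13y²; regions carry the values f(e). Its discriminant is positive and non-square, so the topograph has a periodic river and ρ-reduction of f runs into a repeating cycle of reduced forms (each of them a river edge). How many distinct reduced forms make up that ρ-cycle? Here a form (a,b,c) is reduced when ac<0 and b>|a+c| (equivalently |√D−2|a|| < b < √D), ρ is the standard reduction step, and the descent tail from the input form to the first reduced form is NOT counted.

D = 365, ⌊√D⌋ = 19
descent: ρ → (13,-1,-7)
descent: ρ → (-7,15,5)  [lands on river]
river: ρ → (5,15,-7)
river: ρ → (-7,13,7)
river: ρ → (7,15,-5)
river: ρ → (-5,15,7)
river: ρ → (7,13,-7)
ρ-cycle length = 6 (tail of 2 descent steps not counted)

6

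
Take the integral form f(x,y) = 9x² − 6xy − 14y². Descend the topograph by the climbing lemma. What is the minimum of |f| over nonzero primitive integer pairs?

descent: ρ → (-14,6,9)  [lands on river]
river: ρ → (9,12,-11)
river: ρ → (-11,10,10)
river: ρ → (10,10,-11)
river: ρ → (-11,12,9)
river: ρ → (9,6,-14)
river: ρ → (-14,22,1)
river: ρ → (1,22,-14)
closes: descent 1, river 8
min |a| on river = 1

1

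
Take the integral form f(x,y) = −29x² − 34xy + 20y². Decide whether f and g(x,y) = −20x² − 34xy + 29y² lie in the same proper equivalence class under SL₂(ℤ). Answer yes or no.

D₁ = 3476, D₂ = 3476
river cycle of f (length 28): (20, 34, -29), (-29, 24, 25), (25, 26, -28), (-28, 30, 23), (23, 16, -35), (-35, 54, 4), (4, 58, -7), (-7, 54, 20), (20, 26, -35), (-35, 44, 11), … (18 more)
river cycle of g (length 28): (29, 34, -20), (-20, 46, 17), (17, 56, -5), (-5, 54, 28), (28, 58, -1), (-1, 58, 28), (28, 54, -5), (-5, 56, 17), (17, 46, -20), (-20, 34, 29), … (18 more)
cycles differ ⇒ inequivalent

no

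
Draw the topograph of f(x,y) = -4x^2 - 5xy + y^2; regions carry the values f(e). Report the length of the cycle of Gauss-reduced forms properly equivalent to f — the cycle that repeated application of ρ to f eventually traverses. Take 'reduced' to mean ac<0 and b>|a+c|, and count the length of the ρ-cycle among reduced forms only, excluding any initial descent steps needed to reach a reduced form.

D = 41, ⌊√D⌋ = 6
descent: ρ → (1,5,-4)  [lands on river]
river: ρ → (-4,3,2)
river: ρ → (2,5,-2)
river: ρ → (-2,3,4)
river: ρ → (4,5,-1)
river: ρ → (-1,5,4)
river: ρ → (4,3,-2)
river: ρ → (-2,5,2)
river: ρ → (2,3,-4)
river: ρ → (-4,5,1)
ρ-cycle length = 10 (tail of 1 descent step not counted)

10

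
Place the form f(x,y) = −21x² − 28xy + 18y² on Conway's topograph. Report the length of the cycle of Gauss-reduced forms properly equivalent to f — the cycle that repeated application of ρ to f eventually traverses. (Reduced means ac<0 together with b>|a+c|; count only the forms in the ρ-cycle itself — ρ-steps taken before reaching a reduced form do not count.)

D = 2296, ⌊√D⌋ = 47
descent: ρ → (18,28,-21)  [lands on river]
river: ρ → (-21,14,25)
river: ρ → (25,36,-10)
river: ρ → (-10,44,9)
river: ρ → (9,46,-5)
river: ρ → (-5,44,18)
ρ-cycle length = 6 (tail of 1 descent step not counted)

6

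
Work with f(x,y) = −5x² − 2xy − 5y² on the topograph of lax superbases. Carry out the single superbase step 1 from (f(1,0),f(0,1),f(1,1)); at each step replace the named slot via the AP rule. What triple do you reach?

start (-5,-5,-12) = (f(1,0),f(0,1),f(1,1))
replace slot 1: 2·((-5)+(-12)) − (-5) = -29 → (-29,-5,-12)

-29,-5,-12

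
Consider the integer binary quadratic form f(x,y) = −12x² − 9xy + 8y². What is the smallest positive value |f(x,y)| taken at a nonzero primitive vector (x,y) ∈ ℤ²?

descent: ρ → (8,9,-12)  [lands on river]
river: ρ → (-12,15,5)
river: ρ → (5,15,-12)
river: ρ → (-12,9,8)
river: ρ → (8,7,-13)
river: ρ → (-13,19,2)
river: ρ → (2,21,-3)
river: ρ → (-3,21,2)
river: ρ → (2,19,-13)
river: ρ → (-13,7,8)
closes: descent 1, river 10
min |a| on river = 2

2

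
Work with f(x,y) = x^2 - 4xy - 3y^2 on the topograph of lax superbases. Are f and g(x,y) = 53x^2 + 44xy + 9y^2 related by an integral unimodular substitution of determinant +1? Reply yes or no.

D₁ = 28, D₂ = 28
river cycle of f (length 4): (-3, 4, 1), (1, 4, -3), (-3, 2, 2), (2, 2, -3)
river cycle of g (length 4): (1, 4, -3), (-3, 2, 2), (2, 2, -3), (-3, 4, 1)
cycles coincide ⇒ equivalent

yes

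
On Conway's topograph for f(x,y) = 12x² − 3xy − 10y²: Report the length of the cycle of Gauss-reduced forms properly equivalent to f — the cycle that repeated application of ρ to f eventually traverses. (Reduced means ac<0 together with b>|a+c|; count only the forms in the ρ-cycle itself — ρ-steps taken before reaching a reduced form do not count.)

D = 489, ⌊√D⌋ = 22
descent: ρ → (-10,3,12)  [lands on river]
river: ρ → (12,21,-1)
river: ρ → (-1,21,12)
river: ρ → (12,3,-10)
river: ρ → (-10,17,5)
river: ρ → (5,13,-16)
river: ρ → (-16,19,2)
river: ρ → (2,21,-6)
river: ρ → (-6,15,11)
river: ρ → (11,7,-10)
river: ρ → (-10,13,8)
river: ρ → (8,19,-4)
river: ρ → (-4,21,3)
river: ρ → (3,21,-4)
river: ρ → (-4,19,8)
river: ρ → (8,13,-10)
river: ρ → (-10,7,11)
river: ρ → (11,15,-6)
river: ρ → (-6,21,2)
river: ρ → (2,19,-16)
river: ρ → (-16,13,5)
river: ρ → (5,17,-10)
ρ-cycle length = 22 (tail of 1 descent step not counted)

22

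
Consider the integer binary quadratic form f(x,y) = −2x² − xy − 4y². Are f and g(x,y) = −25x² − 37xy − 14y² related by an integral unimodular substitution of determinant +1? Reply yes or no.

D₁ = -31, D₂ = -31
f is negative-definite; reduce −f:
−f: reduced (well bottom): (2,1,4) with a≤c, −a<b≤a
flip sign back: reduced form of f is (-2,-1,-4)
g is negative-definite; reduce −g:
−g: translate: b→-13 (≡37 mod 50), so (25,37,14)→(25,-13,2)
−g: flip: (25,-13,2)→(2,13,25)
−g: translate: b→1 (≡13 mod 4), so (2,13,25)→(2,1,4)
−g: reduced (well bottom): (2,1,4) with a≤c, −a<b≤a
flip sign back: reduced form of g is (-2,-1,-4)
reduced forms (-2, -1, -4) vs (-2, -1, -4) ⇒ equivalent

yes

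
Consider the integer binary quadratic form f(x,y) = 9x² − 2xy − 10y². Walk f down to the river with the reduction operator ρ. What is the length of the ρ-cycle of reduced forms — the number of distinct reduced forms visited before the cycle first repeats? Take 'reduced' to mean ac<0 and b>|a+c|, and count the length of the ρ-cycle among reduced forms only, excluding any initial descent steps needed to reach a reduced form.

D = 364, ⌊√D⌋ = 19
descent: ρ → (-10,2,9)  [lands on river]
river: ρ → (9,16,-3)
river: ρ → (-3,14,14)
river: ρ → (14,14,-3)
river: ρ → (-3,16,9)
river: ρ → (9,2,-10)
river: ρ → (-10,18,1)
river: ρ → (1,18,-10)
ρ-cycle length = 8 (tail of 1 descent step not counted)

8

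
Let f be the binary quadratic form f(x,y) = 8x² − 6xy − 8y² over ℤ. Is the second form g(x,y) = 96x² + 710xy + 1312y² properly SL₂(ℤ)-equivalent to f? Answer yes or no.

D₁ = 292, D₂ = 292
river cycle of f (length 18): (-8, 6, 8), (8, 10, -6), (-6, 14, 4), (4, 10, -12), (-12, 14, 2), (2, 14, -12), (-12, 10, 4), (4, 14, -6), (-6, 10, 8), (8, 6, -8), … (8 more)
river cycle of g (length 18): (8, 10, -6), (-6, 14, 4), (4, 10, -12), (-12, 14, 2), (2, 14, -12), (-12, 10, 4), (4, 14, -6), (-6, 10, 8), (8, 6, -8), (-8, 10, 6), … (8 more)
cycles coincide ⇒ equivalent

yes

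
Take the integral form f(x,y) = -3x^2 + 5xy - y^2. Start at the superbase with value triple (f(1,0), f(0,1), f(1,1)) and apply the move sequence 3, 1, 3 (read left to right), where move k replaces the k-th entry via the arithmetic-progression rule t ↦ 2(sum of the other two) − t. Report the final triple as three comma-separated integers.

start (-3,-1,1) = (f(1,0),f(0,1),f(1,1))
replace slot 3: 2·((-3)+(-1)) − 1 = -9 → (-3,-1,-9)
replace slot 1: 2·((-1)+(-9)) − (-3) = -17 → (-17,-1,-9)
replace slot 3: 2·((-17)+(-1)) − (-9) = -27 → (-17,-1,-27)

-17,-1,-27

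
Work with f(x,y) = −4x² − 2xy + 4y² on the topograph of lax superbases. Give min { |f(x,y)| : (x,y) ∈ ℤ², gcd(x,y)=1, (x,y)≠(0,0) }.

descent: ρ → (4,2,-4)  [lands on river]
river: ρ → (-4,6,2)
river: ρ → (2,6,-4)
river: ρ → (-4,2,4)
river: ρ → (4,6,-2)
river: ρ → (-2,6,4)
closes: descent 1, river 6
min |a| on river = 2

2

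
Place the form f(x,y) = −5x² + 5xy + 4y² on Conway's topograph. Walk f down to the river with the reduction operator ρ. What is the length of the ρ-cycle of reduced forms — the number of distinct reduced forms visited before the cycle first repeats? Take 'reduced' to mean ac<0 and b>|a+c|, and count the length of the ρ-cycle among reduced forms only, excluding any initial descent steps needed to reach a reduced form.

D = 105, ⌊√D⌋ = 10
river: ρ → (4,3,-6)
river: ρ → (-6,9,1)
river: ρ → (1,9,-6)
river: ρ → (-6,3,4)
river: ρ → (4,5,-5)
river: ρ → (-5,5,4)
ρ-cycle length = 6 (tail of 0 descent steps not counted)

6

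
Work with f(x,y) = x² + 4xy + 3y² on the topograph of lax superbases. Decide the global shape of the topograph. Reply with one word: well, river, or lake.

D = b²−4ac = 4² − 4·1·3 = 4
D = 2² is a perfect square ⇒ form factors over ℤ ⇒ lakes

lake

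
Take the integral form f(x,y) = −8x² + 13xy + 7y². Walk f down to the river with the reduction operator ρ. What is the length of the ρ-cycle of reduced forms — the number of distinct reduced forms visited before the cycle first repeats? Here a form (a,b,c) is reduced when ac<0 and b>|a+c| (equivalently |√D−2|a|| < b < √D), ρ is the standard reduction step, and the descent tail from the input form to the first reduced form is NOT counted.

D = 393, ⌊√D⌋ = 19
river: ρ → (7,15,-6)
river: ρ → (-6,9,13)
river: ρ → (13,17,-2)
river: ρ → (-2,19,4)
river: ρ → (4,13,-14)
river: ρ → (-14,15,3)
river: ρ → (3,15,-14)
river: ρ → (-14,13,4)
river: ρ → (4,19,-2)
river: ρ → (-2,17,13)
river: ρ → (13,9,-6)
river: ρ → (-6,15,7)
river: ρ → (7,13,-8)
river: ρ → (-8,19,1)
river: ρ → (1,19,-8)
river: ρ → (-8,13,7)
ρ-cycle length = 16 (tail of 0 descent steps not counted)

16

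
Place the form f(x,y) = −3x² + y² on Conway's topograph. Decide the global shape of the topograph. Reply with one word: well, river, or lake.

D = b²−4ac = 0² − 4·(-3)·1 = 12
D > 0 non-square ⇒ indefinite ⇒ periodic river

river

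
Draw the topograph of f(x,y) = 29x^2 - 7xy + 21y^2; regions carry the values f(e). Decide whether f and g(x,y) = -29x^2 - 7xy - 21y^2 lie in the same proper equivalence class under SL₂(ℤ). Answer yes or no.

D₁ = -2387, D₂ = -2387
f: flip: (29,-7,21)→(21,7,29)
f: reduced (well bottom): (21,7,29) with a≤c, −a<b≤a
g is negative-definite; reduce −g:
−g: flip: (29,7,21)→(21,-7,29)
−g: reduced (well bottom): (21,-7,29) with a≤c, −a<b≤a
flip sign back: reduced form of g is (-21,7,-29)
reduced forms (21, 7, 29) vs (-21, 7, -29) ⇒ inequivalent

no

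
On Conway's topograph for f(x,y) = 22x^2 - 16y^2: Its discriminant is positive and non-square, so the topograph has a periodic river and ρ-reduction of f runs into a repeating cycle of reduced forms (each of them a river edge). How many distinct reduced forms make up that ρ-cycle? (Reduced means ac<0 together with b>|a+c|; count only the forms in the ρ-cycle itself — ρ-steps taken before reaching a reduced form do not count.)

D = 1408, ⌊√D⌋ = 37
descent: ρ → (-16,32,6)  [lands on river]
river: ρ → (6,28,-26)
river: ρ → (-26,24,8)
river: ρ → (8,24,-26)
river: ρ → (-26,28,6)
river: ρ → (6,32,-16)
ρ-cycle length = 6 (tail of 1 descent step not counted)

6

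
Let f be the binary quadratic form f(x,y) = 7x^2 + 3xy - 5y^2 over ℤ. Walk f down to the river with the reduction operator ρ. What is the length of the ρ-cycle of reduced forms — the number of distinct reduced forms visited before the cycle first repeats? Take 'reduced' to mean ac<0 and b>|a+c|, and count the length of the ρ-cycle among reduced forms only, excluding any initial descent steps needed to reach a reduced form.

D = 149, ⌊√D⌋ = 12
river: ρ → (-5,7,5)
river: ρ → (5,3,-7)
river: ρ → (-7,11,1)
river: ρ → (1,11,-7)
river: ρ → (-7,3,5)
river: ρ → (5,7,-5)
river: ρ → (-5,3,7)
river: ρ → (7,11,-1)
river: ρ → (-1,11,7)
river: ρ → (7,3,-5)
ρ-cycle length = 10 (tail of 0 descent steps not counted)

10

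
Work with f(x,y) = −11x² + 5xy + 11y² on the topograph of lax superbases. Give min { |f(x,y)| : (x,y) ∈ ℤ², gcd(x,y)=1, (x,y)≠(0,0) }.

river: ρ → (11,17,-5)
river: ρ → (-5,13,17)
river: ρ → (17,21,-1)
river: ρ → (-1,21,17)
river: ρ → (17,13,-5)
river: ρ → (-5,17,11)
river: ρ → (11,5,-11)
river: ρ → (-11,17,5)
river: ρ → (5,13,-17)
river: ρ → (-17,21,1)
river: ρ → (1,21,-17)
river: ρ → (-17,13,5)
river: ρ → (5,17,-11)
river: ρ → (-11,5,11)
closes: descent 0, river 14
min |a| on river = 1

1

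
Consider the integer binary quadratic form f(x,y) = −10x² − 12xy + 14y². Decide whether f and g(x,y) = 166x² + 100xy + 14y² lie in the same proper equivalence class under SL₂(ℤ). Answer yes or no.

D₁ = 704, D₂ = 704
river cycle of f (length 8): (14, 12, -10), (-10, 8, 16), (16, 24, -2), (-2, 24, 16), (16, 8, -10), (-10, 12, 14), (14, 16, -8), (-8, 16, 14)
river cycle of g (length 8): (14, 12, -10), (-10, 8, 16), (16, 24, -2), (-2, 24, 16), (16, 8, -10), (-10, 12, 14), (14, 16, -8), (-8, 16, 14)
cycles coincide ⇒ equivalent

yes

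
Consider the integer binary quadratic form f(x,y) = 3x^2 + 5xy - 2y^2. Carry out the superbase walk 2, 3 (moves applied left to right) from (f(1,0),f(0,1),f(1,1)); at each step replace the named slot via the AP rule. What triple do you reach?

start (3,-2,6) = (f(1,0),f(0,1),f(1,1))
replace slot 2: 2·(3+6) − (-2) = 20 → (3,20,6)
replace slot 3: 2·(3+20) − 6 = 40 → (3,20,40)

3,20,40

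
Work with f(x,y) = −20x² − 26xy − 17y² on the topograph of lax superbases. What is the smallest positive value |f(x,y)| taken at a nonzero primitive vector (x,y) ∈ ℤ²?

translate: b→-14 (≡26 mod 40), so (20,26,17)→(20,-14,11)
flip: (20,-14,11)→(11,14,20)
translate: b→-8 (≡14 mod 22), so (11,14,20)→(11,-8,17)
reduced (well bottom): (11,-8,17) with a≤c, −a<b≤a
well minimum |f| = |-11| = 11 (negative-definite)

11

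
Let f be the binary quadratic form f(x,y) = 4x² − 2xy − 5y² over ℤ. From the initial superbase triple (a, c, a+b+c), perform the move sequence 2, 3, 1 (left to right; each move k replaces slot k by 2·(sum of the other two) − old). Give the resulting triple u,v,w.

start (4,-5,-3) = (f(1,0),f(0,1),f(1,1))
replace slot 2: 2·(4+(-3)) − (-5) = 7 → (4,7,-3)
replace slot 3: 2·(4+7) − (-3) = 25 → (4,7,25)
replace slot 1: 2·(7+25) − 4 = 60 → (60,7,25)

60,7,25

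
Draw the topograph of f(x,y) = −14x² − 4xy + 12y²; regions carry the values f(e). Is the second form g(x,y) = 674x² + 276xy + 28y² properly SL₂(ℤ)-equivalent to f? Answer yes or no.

D₁ = 688, D₂ = 688
river cycle of f (length 10): (12, 4, -14), (-14, 24, 2), (2, 24, -14), (-14, 4, 12), (12, 20, -6), (-6, 16, 18), (18, 20, -4), (-4, 20, 18), (18, 16, -6), (-6, 20, 12)
river cycle of g (length 10): (-6, 20, 12), (12, 4, -14), (-14, 24, 2), (2, 24, -14), (-14, 4, 12), (12, 20, -6), (-6, 16, 18), (18, 20, -4), (-4, 20, 18), (18, 16, -6)
cycles coincide ⇒ equivalent

yes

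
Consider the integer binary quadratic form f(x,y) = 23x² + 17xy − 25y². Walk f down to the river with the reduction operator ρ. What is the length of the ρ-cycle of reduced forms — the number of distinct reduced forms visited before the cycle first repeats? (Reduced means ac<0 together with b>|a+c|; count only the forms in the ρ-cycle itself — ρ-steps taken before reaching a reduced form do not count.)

D = 2589, ⌊√D⌋ = 50
river: ρ → (-25,33,15)
river: ρ → (15,27,-31)
river: ρ → (-31,35,11)
river: ρ → (11,31,-37)
river: ρ → (-37,43,5)
river: ρ → (5,47,-19)
river: ρ → (-19,29,23)
river: ρ → (23,17,-25)
ρ-cycle length = 8 (tail of 0 descent steps not counted)

8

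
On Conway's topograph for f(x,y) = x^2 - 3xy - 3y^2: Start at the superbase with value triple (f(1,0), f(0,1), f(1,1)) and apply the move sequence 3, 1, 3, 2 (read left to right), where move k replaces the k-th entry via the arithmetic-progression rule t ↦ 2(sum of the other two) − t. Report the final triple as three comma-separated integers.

start (1,-3,-5) = (f(1,0),f(0,1),f(1,1))
replace slot 3: 2·(1+(-3)) − (-5) = 1 → (1,-3,1)
replace slot 1: 2·((-3)+1) − 1 = -5 → (-5,-3,1)
replace slot 3: 2·((-5)+(-3)) − 1 = -17 → (-5,-3,-17)
replace slot 2: 2·((-5)+(-17)) − (-3) = -41 → (-5,-41,-17)

-5,-41,-17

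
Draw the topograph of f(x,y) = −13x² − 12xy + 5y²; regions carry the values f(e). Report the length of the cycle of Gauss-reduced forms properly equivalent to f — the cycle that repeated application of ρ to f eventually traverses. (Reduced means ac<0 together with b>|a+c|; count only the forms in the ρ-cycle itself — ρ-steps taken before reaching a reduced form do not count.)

D = 404, ⌊√D⌋ = 20
descent: ρ → (5,12,-13)  [lands on river]
river: ρ → (-13,14,4)
river: ρ → (4,18,-5)
river: ρ → (-5,12,13)
river: ρ → (13,14,-4)
river: ρ → (-4,18,5)
ρ-cycle length = 6 (tail of 1 descent step not counted)

6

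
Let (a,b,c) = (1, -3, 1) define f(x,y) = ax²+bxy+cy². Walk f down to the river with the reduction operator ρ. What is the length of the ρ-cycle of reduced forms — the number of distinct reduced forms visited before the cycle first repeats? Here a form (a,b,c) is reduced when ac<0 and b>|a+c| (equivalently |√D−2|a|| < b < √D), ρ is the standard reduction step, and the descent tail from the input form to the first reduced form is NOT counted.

D = 5, ⌊√D⌋ = 2
descent: ρ → (1,1,-1)  [lands on river]
river: ρ → (-1,1,1)
ρ-cycle length = 2 (tail of 1 descent step not counted)

2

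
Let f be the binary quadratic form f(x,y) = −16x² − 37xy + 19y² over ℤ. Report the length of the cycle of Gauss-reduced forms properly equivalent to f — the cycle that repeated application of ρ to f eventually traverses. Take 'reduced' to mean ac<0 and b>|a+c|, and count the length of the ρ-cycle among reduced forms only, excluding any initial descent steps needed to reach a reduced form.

D = 2585, ⌊√D⌋ = 50
descent: ρ → (19,37,-16)  [lands on river]
river: ρ → (-16,27,29)
river: ρ → (29,31,-14)
river: ρ → (-14,25,35)
river: ρ → (35,45,-4)
river: ρ → (-4,43,46)
river: ρ → (46,49,-1)
river: ρ → (-1,49,46)
river: ρ → (46,43,-4)
river: ρ → (-4,45,35)
river: ρ → (35,25,-14)
river: ρ → (-14,31,29)
river: ρ → (29,27,-16)
river: ρ → (-16,37,19)
river: ρ → (19,39,-14)
river: ρ → (-14,45,10)
river: ρ → (10,35,-34)
river: ρ → (-34,33,11)
river: ρ → (11,33,-34)
river: ρ → (-34,35,10)
river: ρ → (10,45,-14)
river: ρ → (-14,39,19)
ρ-cycle length = 22 (tail of 1 descent step not counted)

22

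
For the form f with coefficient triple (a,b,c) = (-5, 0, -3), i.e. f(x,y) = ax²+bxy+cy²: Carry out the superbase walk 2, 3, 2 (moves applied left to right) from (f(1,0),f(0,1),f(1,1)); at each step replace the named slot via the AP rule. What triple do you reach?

start (-5,-3,-8) = (f(1,0),f(0,1),f(1,1))
replace slot 2: 2·((-5)+(-8)) − (-3) = -23 → (-5,-23,-8)
replace slot 3: 2·((-5)+(-23)) − (-8) = -48 → (-5,-23,-48)
replace slot 2: 2·((-5)+(-48)) − (-23) = -83 → (-5,-83,-48)

-5,-83,-48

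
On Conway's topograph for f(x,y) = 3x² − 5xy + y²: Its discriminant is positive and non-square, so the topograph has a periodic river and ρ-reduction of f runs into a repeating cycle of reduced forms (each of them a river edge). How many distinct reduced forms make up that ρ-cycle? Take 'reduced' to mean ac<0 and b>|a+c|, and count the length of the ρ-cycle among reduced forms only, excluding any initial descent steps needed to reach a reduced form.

D = 13, ⌊√D⌋ = 3
descent: ρ → (1,3,-1)  [lands on river]
river: ρ → (-1,3,1)
ρ-cycle length = 2 (tail of 1 descent step not counted)

2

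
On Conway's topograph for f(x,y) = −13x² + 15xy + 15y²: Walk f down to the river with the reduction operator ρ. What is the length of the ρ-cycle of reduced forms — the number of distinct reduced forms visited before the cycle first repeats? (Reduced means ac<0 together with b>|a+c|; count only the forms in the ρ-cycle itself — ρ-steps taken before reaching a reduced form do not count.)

D = 1005, ⌊√D⌋ = 31
river: ρ → (15,15,-13)
river: ρ → (-13,11,17)
river: ρ → (17,23,-7)
river: ρ → (-7,19,23)
river: ρ → (23,27,-3)
river: ρ → (-3,27,23)
river: ρ → (23,19,-7)
river: ρ → (-7,23,17)
river: ρ → (17,11,-13)
river: ρ → (-13,15,15)
ρ-cycle length = 10 (tail of 0 descent steps not counted)

10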